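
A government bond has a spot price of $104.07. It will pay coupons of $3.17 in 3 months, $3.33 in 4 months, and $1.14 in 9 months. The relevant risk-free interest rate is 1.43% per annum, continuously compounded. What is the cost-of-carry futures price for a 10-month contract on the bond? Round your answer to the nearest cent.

$97.63

PV(coupons) I = 3.17·e^(−0.0143·3/12) + 3.33·e^(−0.0143·4/12) + 1.14·e^(−0.0143·9/12)
I = 3.1587 + 3.3142 + 1.1278 = 7.6007
F = (S − I)·e^(rT) = (104.07 − 7.6007) · e^(0.0143·10/12)
= 96.4693 · e^0.011917 = 96.4693 × 1.011988 = $97.63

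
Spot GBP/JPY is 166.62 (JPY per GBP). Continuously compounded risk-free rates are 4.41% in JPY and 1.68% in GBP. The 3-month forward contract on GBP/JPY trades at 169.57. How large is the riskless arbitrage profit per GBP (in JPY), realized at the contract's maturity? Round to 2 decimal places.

Fair forward: F* = S·e^(carry·T), with carry = (r_JPY − r_GBP) = 0.0441 − 0.0168 = 0.0273
F* = 166.62 · e^(0.0273 × 3/12) = 166.62 · e^0.006825 = 166.62 × 1.006848 = 167.7610
Market 169.57 > fair 167.7610: forward overpriced → cash-and-carry (buy spot, short the forward).
At maturity, profit = |F_mkt − F*| = |169.57 − 167.7610| = 1.81 per GBP (in JPY)

1.81 per GBP (in JPY)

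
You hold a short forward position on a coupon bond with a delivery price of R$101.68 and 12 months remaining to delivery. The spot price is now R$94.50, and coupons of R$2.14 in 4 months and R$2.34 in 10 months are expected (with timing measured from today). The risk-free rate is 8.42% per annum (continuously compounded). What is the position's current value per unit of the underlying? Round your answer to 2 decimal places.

R$3.23

PV(remaining coupons) I = 2.14·e^(−0.0842·4/12) + 2.34·e^(−0.0842·10/12) = 4.2622
Current forward F = (S − I)·e^(rT) = (94.50 − 4.2622)·e^(0.0842·12/12) = 90.2378 × 1.087846 = 98.1648
Value (long) = (F − K)·e^(−rT) = (98.1648 − 101.68) × 0.919247 = -3.2313
Short position value = −(long value) = R$3.23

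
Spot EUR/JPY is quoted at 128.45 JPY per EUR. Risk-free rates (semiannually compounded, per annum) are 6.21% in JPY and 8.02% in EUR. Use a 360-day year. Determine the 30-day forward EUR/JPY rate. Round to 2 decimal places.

128.26

By covered interest parity, F = S · (1+r_JPY/2)^(2T) / (1+r_EUR/2)^(2T)
= 128.45 × 1.005109 / 1.006574 = 128.45 × 0.998545
F = 128.26 JPY per EUR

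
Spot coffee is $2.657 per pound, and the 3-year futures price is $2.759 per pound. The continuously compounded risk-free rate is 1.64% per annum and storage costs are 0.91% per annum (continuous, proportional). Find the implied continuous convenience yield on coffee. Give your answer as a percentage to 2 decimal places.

F = S·e^((r+u−y)T) ⇒ (r+u−y) = ln(F/S)/T
ln(2.759/2.657) = 0.037671; /T ⇒ 0.012557
y = r + u − ln(F/S)/T = 0.0164 + 0.0091 − 0.012557 = 0.012943
y = 1.29%

1.29%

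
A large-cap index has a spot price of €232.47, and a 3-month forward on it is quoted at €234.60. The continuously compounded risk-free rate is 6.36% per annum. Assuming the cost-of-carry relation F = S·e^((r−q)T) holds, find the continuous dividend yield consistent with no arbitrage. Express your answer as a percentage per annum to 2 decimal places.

From F = S·e^((r−q)T): (r − q) = ln(F/S)/T
ln(234.60/232.47) = ln(1.009162) = 0.009120
(r − q) = 0.009120 / (3/12) = 0.036480
q = r − ln(F/S)/T = 0.0636 − 0.036480 = 0.027120
q = 2.71%

2.71%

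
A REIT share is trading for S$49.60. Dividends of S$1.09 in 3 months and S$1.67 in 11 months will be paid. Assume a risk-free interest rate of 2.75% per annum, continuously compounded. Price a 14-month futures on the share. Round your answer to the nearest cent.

S$48.42

PV(dividends) I = 1.09·e^(−0.0275·3/12) + 1.67·e^(−0.0275·11/12)
I = 1.0825 + 1.6284 = 2.7109
F = (S − I)·e^(rT) = (49.60 − 2.7109) · e^(0.0275·14/12)
= 46.8891 · e^0.032083 = 46.8891 × 1.032603 = S$48.42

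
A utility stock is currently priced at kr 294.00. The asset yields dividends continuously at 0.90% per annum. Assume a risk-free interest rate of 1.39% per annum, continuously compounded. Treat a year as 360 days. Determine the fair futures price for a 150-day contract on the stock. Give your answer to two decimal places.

F = S·e^((r − q)T) = 294.00 · e^((0.0139 − 0.0090) × 150/360)
= 294.00 · e^0.002042 = 294.00 × 1.002044
F = kr 294.60

kr 294.60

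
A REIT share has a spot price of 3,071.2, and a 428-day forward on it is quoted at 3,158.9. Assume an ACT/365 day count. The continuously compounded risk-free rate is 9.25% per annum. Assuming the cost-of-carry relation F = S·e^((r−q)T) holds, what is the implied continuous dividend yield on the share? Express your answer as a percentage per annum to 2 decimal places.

6.85%

From F = S·e^((r−q)T): (r − q) = ln(F/S)/T
ln(3158.9/3071.2) = ln(1.028556) = 0.028156
(r − q) = 0.028156 / (428/365) = 0.024012
q = r − ln(F/S)/T = 0.0925 − 0.024012 = 0.068488
q = 6.85%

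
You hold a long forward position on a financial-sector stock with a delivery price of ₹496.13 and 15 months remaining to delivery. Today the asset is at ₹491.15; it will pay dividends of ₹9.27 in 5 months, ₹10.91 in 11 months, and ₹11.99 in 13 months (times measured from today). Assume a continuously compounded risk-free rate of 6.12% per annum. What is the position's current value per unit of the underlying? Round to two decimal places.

₹0.99

PV(remaining dividends) I = 9.27·e^(−0.0612·5/12) + 10.91·e^(−0.0612·11/12) + 11.99·e^(−0.0612·13/12) = 30.5722
Current forward F = (S − I)·e^(rT) = (491.15 − 30.5722)·e^(0.0612·15/12) = 460.5778 × 1.079502 = 497.1947
Value (long) = (F − K)·e^(−rT) = (497.1947 − 496.13) × 0.926353 = 0.9863
Value = ₹0.99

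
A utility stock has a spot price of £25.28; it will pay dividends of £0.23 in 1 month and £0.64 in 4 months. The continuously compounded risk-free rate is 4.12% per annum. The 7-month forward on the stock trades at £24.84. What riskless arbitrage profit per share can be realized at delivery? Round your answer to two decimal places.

PV(dividends) I = 0.23·e^(−0.0412·1/12) + 0.64·e^(−0.0412·4/12) = 0.8605
Fair forward F* = (S − I)·e^(rT) = (25.28 − 0.8605)·e^0.024033 = 24.4195 × 1.024324 = 25.0135
Market £24.84 < fair 25.0135: forward underpriced → reverse cash-and-carry (short the stock, invest proceeds at r, pay the dividends, go long the forward).
Profit at T = |F_mkt − F*| = |24.84 − 25.0135| = £0.17 per share

£0.17 per share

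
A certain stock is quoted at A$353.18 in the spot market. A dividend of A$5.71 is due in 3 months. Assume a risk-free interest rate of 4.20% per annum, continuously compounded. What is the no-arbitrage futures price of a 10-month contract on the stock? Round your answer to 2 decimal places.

PV(dividends) I = 5.71·e^(−0.0420·3/12)
I = 5.6504
F = (S − I)·e^(rT) = (353.18 − 5.6504) · e^(0.0420·10/12)
= 347.5296 · e^0.035000 = 347.5296 × 1.035620 = A$359.91

A$359.91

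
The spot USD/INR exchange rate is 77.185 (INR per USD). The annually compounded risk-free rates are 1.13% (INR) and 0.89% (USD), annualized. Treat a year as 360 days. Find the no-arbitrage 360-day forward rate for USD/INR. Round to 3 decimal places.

77.369

By covered interest parity, F = S · (1+r_INR)^T / (1+r_USD)^T
= 77.185 × 1.011300 / 1.008900 = 77.185 × 1.002379
F = 77.369 INR per USD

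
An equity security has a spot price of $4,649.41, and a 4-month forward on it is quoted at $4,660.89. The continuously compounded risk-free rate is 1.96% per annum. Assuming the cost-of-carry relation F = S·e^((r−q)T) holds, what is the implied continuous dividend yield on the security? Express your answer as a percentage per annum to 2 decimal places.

1.22%

From F = S·e^((r−q)T): (r − q) = ln(F/S)/T
ln(4660.89/4649.41) = ln(1.002469) = 0.002466
(r − q) = 0.002466 / (4/12) = 0.007398
q = r − ln(F/S)/T = 0.0196 − 0.007398 = 0.012202
q = 1.22%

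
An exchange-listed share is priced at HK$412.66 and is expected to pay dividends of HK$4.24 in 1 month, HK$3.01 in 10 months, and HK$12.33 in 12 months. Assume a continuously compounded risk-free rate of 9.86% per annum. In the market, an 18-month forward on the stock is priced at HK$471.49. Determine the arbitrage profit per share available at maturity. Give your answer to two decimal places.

HK$14.10 per share

PV(dividends) I = 4.24·e^(−0.0986·1/12) + 3.01·e^(−0.0986·10/12) + 12.33·e^(−0.0986·12/12) = 18.1501
Fair forward F* = (S − I)·e^(rT) = (412.66 − 18.1501)·e^0.147900 = 394.5099 × 1.159397 = 457.3936
Market HK$471.49 > fair 457.3936: forward overpriced → cash-and-carry (borrow at r, buy the stock and collect the dividends, short the forward).
Profit at T = |F_mkt − F*| = |471.49 − 457.3936| = HK$14.10 per share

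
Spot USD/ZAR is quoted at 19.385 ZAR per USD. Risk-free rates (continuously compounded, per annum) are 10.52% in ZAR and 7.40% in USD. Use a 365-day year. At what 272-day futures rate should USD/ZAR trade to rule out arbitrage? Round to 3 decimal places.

F = S·e^((r_ZAR − r_USD)T) = 19.385 · e^((0.1052 − 0.0740) × 272/365)
= 19.385 · e^0.023250 = 19.385 × 1.023522
F = 19.841 ZAR per USD

19.841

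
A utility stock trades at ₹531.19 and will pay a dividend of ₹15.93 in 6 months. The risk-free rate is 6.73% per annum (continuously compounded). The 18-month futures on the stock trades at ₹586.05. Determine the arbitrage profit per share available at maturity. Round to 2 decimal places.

PV(dividends) I = 15.93·e^(−0.0673·6/12) = 15.4029
Fair futures F* = (S − I)·e^(rT) = (531.19 − 15.4029)·e^0.100950 = 515.7871 × 1.106221 = 570.5745
Market ₹586.05 > fair 570.5745: forward overpriced → cash-and-carry (borrow at r, buy the stock and collect the dividends, short the forward).
Profit at T = |F_mkt − F*| = |586.05 − 570.5745| = ₹15.48 per share

₹15.48 per share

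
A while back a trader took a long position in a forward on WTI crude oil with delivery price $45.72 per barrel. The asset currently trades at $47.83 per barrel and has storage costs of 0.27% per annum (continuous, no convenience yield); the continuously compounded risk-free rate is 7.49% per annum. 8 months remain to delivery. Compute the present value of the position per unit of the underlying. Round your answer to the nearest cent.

$4.42 per barrel

Current fair forward for the remaining 8 months: F = S·e^((r + u)·T), (r + u) = 0.0749 + 0.0027 = 0.0776
F = 47.83 · e^(0.0776 × 8/12) = 47.83 × 1.053095 = 50.3695
Value of long forward = (F − K)·e^(−rT) = (50.3695 − 45.72) · e^(−0.0749·8/12)
= 4.6495 × 0.951293 = 4.42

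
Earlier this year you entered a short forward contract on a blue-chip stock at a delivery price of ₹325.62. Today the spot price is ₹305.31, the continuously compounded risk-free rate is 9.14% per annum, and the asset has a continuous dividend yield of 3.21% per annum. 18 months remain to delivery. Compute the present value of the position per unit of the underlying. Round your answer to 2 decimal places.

Current fair forward for the remaining 18 months: F = S·e^((r − q)·T), (r − q) = 0.0914 − 0.0321 = 0.0593
F = 305.31 · e^(0.0593 × 18/12) = 305.31 × 1.093026 = 333.7118
Value of long forward = (F − K)·e^(−rT) = (333.7118 − 325.62) · e^(−0.0914·18/12)
= 8.0918 × 0.871883 = 7.06
Short position value = −(long value) = -₹7.06

-₹7.06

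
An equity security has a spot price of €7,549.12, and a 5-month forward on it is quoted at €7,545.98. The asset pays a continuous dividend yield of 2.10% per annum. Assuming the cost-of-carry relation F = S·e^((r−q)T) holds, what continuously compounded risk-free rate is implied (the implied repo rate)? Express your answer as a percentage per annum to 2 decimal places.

2.00%

From F = S·e^((r−q)T): (r − q) = ln(F/S)/T
ln(7545.98/7549.12) = ln(0.999584) = -0.000416
(r − q) = -0.000416 / (5/12) = -0.000998
r = ln(F/S)/T + q = -0.000998 + 0.0210 = 0.020002
r = 2.00%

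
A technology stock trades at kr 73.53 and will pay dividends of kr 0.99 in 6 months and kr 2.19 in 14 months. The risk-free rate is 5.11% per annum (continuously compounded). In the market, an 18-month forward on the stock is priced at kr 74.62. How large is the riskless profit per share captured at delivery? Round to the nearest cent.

PV(dividends) I = 0.99·e^(−0.0511·6/12) + 2.19·e^(−0.0511·14/12) = 3.0283
Fair forward F* = (S − I)·e^(rT) = (73.53 − 3.0283)·e^0.076650 = 70.5017 × 1.079664 = 76.1181
Market kr 74.62 < fair 76.1181: forward underpriced → reverse cash-and-carry (short the stock, invest proceeds at r, pay the dividends, go long the forward).
Profit at T = |F_mkt − F*| = |74.62 − 76.1181| = kr 1.50 per share

kr 1.50 per share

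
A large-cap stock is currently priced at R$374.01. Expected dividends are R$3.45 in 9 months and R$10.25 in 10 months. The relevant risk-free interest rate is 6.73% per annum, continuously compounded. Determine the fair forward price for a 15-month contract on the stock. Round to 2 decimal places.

R$392.73

PV(dividends) I = 3.45·e^(−0.0673·9/12) + 10.25·e^(−0.0673·10/12)
I = 3.2802 + 9.6910 = 12.9712
F = (S − I)·e^(rT) = (374.01 − 12.9712) · e^(0.0673·15/12)
= 361.0388 · e^0.084125 = 361.0388 × 1.087765 = R$392.73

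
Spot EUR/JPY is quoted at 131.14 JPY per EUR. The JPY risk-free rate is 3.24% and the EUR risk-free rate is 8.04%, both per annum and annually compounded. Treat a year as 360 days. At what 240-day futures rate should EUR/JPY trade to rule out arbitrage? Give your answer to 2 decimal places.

127.23

By covered interest parity, F = S · (1+r_JPY)^T / (1+r_EUR)^T
= 131.14 × 1.021485 / 1.052906 = 131.14 × 0.970158
F = 127.23 JPY per EUR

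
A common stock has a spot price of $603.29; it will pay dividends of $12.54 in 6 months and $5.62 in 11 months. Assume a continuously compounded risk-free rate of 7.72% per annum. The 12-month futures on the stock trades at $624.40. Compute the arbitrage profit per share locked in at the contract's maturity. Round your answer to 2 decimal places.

$8.62 per share

PV(dividends) I = 12.54·e^(−0.0772·6/12) + 5.62·e^(−0.0772·11/12) = 17.3012
Fair futures F* = (S − I)·e^(rT) = (603.29 − 17.3012)·e^0.077200 = 585.9888 × 1.080258 = 633.0191
Market $624.40 < fair 633.0191: forward underpriced → reverse cash-and-carry (short the stock, invest proceeds at r, pay the dividends, go long the forward).
Profit at T = |F_mkt − F*| = |624.40 − 633.0191| = $8.62 per share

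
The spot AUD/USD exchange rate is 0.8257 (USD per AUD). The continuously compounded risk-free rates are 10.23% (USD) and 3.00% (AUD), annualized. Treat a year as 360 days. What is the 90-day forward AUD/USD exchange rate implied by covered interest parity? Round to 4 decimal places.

0.8408

F = S·e^((r_USD − r_AUD)T) = 0.8257 · e^((0.1023 − 0.0300) × 90/360)
= 0.8257 · e^0.018075 = 0.8257 × 1.018239
F = 0.8408 USD per AUD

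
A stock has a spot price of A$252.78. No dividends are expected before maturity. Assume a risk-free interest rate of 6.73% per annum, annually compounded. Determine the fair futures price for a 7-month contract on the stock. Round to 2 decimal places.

A$262.57

F = S · (1+r)^T
= 252.78 × 1.038725
F = A$262.57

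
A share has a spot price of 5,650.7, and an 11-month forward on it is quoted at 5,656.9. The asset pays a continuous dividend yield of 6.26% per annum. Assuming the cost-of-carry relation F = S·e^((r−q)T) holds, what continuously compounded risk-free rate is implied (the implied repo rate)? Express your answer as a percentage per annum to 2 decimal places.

6.38%

From F = S·e^((r−q)T): (r − q) = ln(F/S)/T
ln(5656.9/5650.7) = ln(1.001097) = 0.001096
(r − q) = 0.001096 / (11/12) = 0.001196
r = ln(F/S)/T + q = 0.001196 + 0.0626 = 0.063796
r = 6.38%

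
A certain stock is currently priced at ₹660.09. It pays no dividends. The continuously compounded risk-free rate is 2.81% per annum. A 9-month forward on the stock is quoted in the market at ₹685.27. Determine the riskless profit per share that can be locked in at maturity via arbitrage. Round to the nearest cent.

₹11.12 per share

Fair forward: F* = S·e^(carry·T), with carry = r = 0.0281
F* = 660.09 · e^(0.0281 × 9/12) = 660.09 · e^0.021075 = 660.09 × 1.021299 = ₹674.1493
Market ₹685.27 > fair ₹674.1493: forward overpriced → cash-and-carry (buy spot, short the forward).
At maturity, profit = |F_mkt − F*| = |685.27 − 674.1493| = ₹11.12 per share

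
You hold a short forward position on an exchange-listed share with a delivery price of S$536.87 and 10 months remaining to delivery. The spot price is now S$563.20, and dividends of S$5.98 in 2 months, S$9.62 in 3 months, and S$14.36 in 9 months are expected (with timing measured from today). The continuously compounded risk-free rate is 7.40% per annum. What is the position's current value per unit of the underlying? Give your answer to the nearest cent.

PV(remaining dividends) I = 5.98·e^(−0.0740·2/12) + 9.62·e^(−0.0740·3/12) + 14.36·e^(−0.0740·9/12) = 28.9351
Current forward F = (S − I)·e^(rT) = (563.20 − 28.9351)·e^(0.0740·10/12) = 534.2649 × 1.063608 = 568.2484
Value (long) = (F − K)·e^(−rT) = (568.2484 − 536.87) × 0.940196 = 29.5018
Short position value = −(long value) = -S$29.50

-S$29.50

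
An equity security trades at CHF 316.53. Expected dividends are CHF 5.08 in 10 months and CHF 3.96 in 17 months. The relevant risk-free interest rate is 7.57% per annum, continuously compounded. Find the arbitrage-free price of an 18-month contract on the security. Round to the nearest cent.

CHF 345.26

PV(dividends) I = 5.08·e^(−0.0757·10/12) + 3.96·e^(−0.0757·17/12)
I = 4.7694 + 3.5573 = 8.3267
F = (S − I)·e^(rT) = (316.53 − 8.3267) · e^(0.0757·18/12)
= 308.2033 · e^0.113550 = 308.2033 × 1.120248 = CHF 345.26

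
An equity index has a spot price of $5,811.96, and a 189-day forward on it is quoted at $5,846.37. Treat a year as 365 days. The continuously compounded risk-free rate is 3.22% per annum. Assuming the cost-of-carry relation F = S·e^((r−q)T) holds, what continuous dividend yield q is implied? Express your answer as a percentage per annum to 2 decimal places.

2.08%

From F = S·e^((r−q)T): (r − q) = ln(F/S)/T
ln(5846.37/5811.96) = ln(1.005921) = 0.005904
(r − q) = 0.005904 / (189/365) = 0.011402
q = r − ln(F/S)/T = 0.0322 − 0.011402 = 0.020798
q = 2.08%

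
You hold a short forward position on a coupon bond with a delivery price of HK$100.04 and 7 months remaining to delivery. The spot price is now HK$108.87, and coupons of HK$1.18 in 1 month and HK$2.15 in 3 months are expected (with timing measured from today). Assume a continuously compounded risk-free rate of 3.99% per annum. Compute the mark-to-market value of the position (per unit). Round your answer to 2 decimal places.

PV(remaining coupons) I = 1.18·e^(−0.0399·1/12) + 2.15·e^(−0.0399·3/12) = 3.3047
Current forward F = (S − I)·e^(rT) = (108.87 − 3.3047)·e^(0.0399·7/12) = 105.5653 × 1.023548 = 108.0512
Value (long) = (F − K)·e^(−rT) = (108.0512 − 100.04) × 0.976994 = 7.8269
Short position value = −(long value) = -HK$7.83

-HK$7.83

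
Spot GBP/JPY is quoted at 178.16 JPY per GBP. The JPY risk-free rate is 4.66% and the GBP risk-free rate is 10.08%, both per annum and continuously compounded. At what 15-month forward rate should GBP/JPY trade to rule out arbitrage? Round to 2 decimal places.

F = S·e^((r_JPY − r_GBP)T) = 178.16 · e^((0.0466 − 0.1008) × 15/12)
= 178.16 · e^-0.067750 = 178.16 × 0.934494
F = 166.49 JPY per GBP

166.49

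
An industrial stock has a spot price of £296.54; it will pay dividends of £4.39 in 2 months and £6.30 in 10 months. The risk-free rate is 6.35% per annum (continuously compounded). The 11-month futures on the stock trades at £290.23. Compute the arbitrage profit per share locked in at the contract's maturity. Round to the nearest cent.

PV(dividends) I = 4.39·e^(−0.0635·2/12) + 6.30·e^(−0.0635·10/12) = 10.3191
Fair futures F* = (S − I)·e^(rT) = (296.54 − 10.3191)·e^0.058208 = 286.2209 × 1.059935 = 303.3755
Market £290.23 < fair 303.3755: forward underpriced → reverse cash-and-carry (short the stock, invest proceeds at r, pay the dividends, go long the forward).
Profit at T = |F_mkt − F*| = |290.23 − 303.3755| = £13.15 per share

£13.15 per share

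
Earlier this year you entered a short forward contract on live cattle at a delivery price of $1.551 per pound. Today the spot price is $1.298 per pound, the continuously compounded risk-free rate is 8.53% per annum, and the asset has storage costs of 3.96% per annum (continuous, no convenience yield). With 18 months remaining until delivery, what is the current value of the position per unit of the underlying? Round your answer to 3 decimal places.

Current fair forward for the remaining 18 months: F = S·e^((r + u)·T), (r + u) = 0.0853 + 0.0396 = 0.1249
F = 1.298 · e^(0.1249 × 18/12) = 1.298 × 1.206049 = 1.5655
Value of long forward = (F − K)·e^(−rT) = (1.5655 − 1.551) · e^(−0.0853·18/12)
= 0.0145 × 0.879897 = 0.013
Short position value = −(long value) = -$0.013

-$0.013 per pound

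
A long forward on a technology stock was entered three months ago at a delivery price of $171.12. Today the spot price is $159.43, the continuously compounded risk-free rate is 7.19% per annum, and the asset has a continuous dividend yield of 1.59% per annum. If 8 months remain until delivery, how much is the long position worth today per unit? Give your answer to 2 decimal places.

Current fair forward for the remaining 8 months: F = S·e^((r − q)·T), (r − q) = 0.0719 − 0.0159 = 0.0560
F = 159.43 · e^(0.0560 × 8/12) = 159.43 × 1.038039 = 165.4946
Value of long forward = (F − K)·e^(−rT) = (165.4946 − 171.12) · e^(−0.0719·8/12)
= -5.6254 × 0.953197 = -5.36

-$5.36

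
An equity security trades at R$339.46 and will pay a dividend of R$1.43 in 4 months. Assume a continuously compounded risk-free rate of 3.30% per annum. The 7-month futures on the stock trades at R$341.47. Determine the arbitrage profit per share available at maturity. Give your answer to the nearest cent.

PV(dividends) I = 1.43·e^(−0.0330·4/12) = 1.4144
Fair futures F* = (S − I)·e^(rT) = (339.46 − 1.4144)·e^0.019250 = 338.0456 × 1.019436 = 344.6159
Market R$341.47 < fair 344.6159: forward underpriced → reverse cash-and-carry (short the stock, invest proceeds at r, pay the dividends, go long the forward).
Profit at T = |F_mkt − F*| = |341.47 − 344.6159| = R$3.15 per share

R$3.15 per share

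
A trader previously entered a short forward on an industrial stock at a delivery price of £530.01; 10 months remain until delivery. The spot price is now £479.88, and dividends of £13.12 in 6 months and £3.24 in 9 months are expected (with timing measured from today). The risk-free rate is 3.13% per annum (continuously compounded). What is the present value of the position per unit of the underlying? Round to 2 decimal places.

£52.57

PV(remaining dividends) I = 13.12·e^(−0.0313·6/12) + 3.24·e^(−0.0313·9/12) = 16.0811
Current forward F = (S − I)·e^(rT) = (479.88 − 16.0811)·e^(0.0313·10/12) = 463.7989 × 1.026426 = 476.0552
Value (long) = (F − K)·e^(−rT) = (476.0552 − 530.01) × 0.974254 = -52.5657
Short position value = −(long value) = £52.57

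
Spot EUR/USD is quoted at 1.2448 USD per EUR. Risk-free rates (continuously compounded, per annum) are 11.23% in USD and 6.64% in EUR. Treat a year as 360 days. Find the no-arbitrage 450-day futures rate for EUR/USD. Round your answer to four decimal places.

1.3183

F = S·e^((r_USD − r_EUR)T) = 1.2448 · e^((0.1123 − 0.0664) × 450/360)
= 1.2448 · e^0.057375 = 1.2448 × 1.059053
F = 1.3183 USD per EUR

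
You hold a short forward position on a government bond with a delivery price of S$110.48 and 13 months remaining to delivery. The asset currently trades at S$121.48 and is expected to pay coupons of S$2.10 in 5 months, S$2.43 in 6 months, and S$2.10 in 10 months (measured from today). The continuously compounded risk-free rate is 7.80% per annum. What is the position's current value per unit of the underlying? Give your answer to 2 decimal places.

-S$13.61

PV(remaining coupons) I = 2.10·e^(−0.0780·5/12) + 2.43·e^(−0.0780·6/12) + 2.10·e^(−0.0780·10/12) = 6.3377
Current forward F = (S − I)·e^(rT) = (121.48 − 6.3377)·e^(0.0780·13/12) = 115.1423 × 1.088173 = 125.2947
Value (long) = (F − K)·e^(−rT) = (125.2947 − 110.48) × 0.918972 = 13.6143
Short position value = −(long value) = -S$13.61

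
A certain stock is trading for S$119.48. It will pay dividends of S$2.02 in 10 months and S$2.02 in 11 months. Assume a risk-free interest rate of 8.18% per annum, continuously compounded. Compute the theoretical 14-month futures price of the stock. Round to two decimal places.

PV(dividends) I = 2.02·e^(−0.0818·10/12) + 2.02·e^(−0.0818·11/12)
I = 1.8869 + 1.8741 = 3.7610
F = (S − I)·e^(rT) = (119.48 − 3.7610) · e^(0.0818·14/12)
= 115.7190 · e^0.095433 = 115.7190 × 1.100135 = S$127.31

S$127.31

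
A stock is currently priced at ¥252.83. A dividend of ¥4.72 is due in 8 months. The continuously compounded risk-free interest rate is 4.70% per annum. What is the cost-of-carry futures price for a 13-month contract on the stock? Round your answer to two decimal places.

PV(dividends) I = 4.72·e^(−0.0470·8/12)
I = 4.5744
F = (S − I)·e^(rT) = (252.83 − 4.5744) · e^(0.0470·13/12)
= 248.2556 · e^0.050917 = 248.2556 × 1.052236 = ¥261.22

¥261.22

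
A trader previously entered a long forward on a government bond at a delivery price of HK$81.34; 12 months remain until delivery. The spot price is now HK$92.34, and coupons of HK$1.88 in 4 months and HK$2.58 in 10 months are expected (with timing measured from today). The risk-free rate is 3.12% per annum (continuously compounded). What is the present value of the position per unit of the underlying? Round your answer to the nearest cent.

HK$9.12

PV(remaining coupons) I = 1.88·e^(−0.0312·4/12) + 2.58·e^(−0.0312·10/12) = 4.3743
Current forward F = (S − I)·e^(rT) = (92.34 − 4.3743)·e^(0.0312·12/12) = 87.9657 × 1.031692 = 90.7535
Value (long) = (F − K)·e^(−rT) = (90.7535 − 81.34) × 0.969282 = 9.1243
Value = HK$9.12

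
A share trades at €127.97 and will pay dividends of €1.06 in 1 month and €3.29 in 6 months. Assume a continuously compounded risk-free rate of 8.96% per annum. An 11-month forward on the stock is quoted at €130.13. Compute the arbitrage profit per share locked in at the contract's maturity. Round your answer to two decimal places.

€4.24 per share

PV(dividends) I = 1.06·e^(−0.0896·1/12) + 3.29·e^(−0.0896·6/12) = 4.1980
Fair forward F* = (S − I)·e^(rT) = (127.97 − 4.1980)·e^0.082133 = 123.7720 × 1.085600 = 134.3669
Market €130.13 < fair 134.3669: forward underpriced → reverse cash-and-carry (short the stock, invest proceeds at r, pay the dividends, go long the forward).
Profit at T = |F_mkt − F*| = |130.13 − 134.3669| = €4.24 per share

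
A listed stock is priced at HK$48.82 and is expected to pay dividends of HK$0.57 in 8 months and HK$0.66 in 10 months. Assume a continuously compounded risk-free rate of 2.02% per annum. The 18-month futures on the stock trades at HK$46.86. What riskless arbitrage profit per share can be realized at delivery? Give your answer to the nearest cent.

PV(dividends) I = 0.57·e^(−0.0202·8/12) + 0.66·e^(−0.0202·10/12) = 1.2114
Fair futures F* = (S − I)·e^(rT) = (48.82 − 1.2114)·e^0.030300 = 47.6086 × 1.030764 = 49.0732
Market HK$46.86 < fair 49.0732: forward underpriced → reverse cash-and-carry (short the stock, invest proceeds at r, pay the dividends, go long the forward).
Profit at T = |F_mkt − F*| = |46.86 − 49.0732| = HK$2.21 per share

HK$2.21 per share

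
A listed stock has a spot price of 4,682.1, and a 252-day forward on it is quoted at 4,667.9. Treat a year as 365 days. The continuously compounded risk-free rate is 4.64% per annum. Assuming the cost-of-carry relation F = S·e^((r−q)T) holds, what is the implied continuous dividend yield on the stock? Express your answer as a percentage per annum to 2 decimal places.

5.08%

From F = S·e^((r−q)T): (r − q) = ln(F/S)/T
ln(4667.9/4682.1) = ln(0.996967) = -0.003038
(r − q) = -0.003038 / (252/365) = -0.004400
q = r − ln(F/S)/T = 0.0464 + 0.004400 = 0.050800
q = 5.08%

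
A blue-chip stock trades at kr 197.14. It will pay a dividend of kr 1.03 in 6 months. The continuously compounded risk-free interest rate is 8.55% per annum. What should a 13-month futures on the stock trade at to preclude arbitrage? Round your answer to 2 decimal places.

kr 215.19

PV(dividends) I = 1.03·e^(−0.0855·6/12)
I = 0.9869
F = (S − I)·e^(rT) = (197.14 − 0.9869) · e^(0.0855·13/12)
= 196.1531 · e^0.092625 = 196.1531 × 1.097050 = kr 215.19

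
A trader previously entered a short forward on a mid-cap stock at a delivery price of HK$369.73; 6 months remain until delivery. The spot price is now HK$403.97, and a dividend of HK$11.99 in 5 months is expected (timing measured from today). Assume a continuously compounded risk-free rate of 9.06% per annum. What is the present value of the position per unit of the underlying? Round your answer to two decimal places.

-HK$39.07

PV(remaining dividends) I = 11.99·e^(−0.0906·5/12) = 11.5458
Current forward F = (S − I)·e^(rT) = (403.97 − 11.5458)·e^(0.0906·6/12) = 392.4242 × 1.046342 = 410.6099
Value (long) = (F − K)·e^(−rT) = (410.6099 − 369.73) × 0.955711 = 39.0694
Short position value = −(long value) = -HK$39.07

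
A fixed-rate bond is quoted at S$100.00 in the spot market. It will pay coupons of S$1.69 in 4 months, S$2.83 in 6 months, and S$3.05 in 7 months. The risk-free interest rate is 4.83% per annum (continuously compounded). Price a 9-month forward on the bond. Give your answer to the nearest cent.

S$96.03

PV(coupons) I = 1.69·e^(−0.0483·4/12) + 2.83·e^(−0.0483·6/12) + 3.05·e^(−0.0483·7/12)
I = 1.6630 + 2.7625 + 2.9653 = 7.3908
F = (S − I)·e^(rT) = (100.00 − 7.3908) · e^(0.0483·9/12)
= 92.6092 · e^0.036225 = 92.6092 × 1.036889 = S$96.03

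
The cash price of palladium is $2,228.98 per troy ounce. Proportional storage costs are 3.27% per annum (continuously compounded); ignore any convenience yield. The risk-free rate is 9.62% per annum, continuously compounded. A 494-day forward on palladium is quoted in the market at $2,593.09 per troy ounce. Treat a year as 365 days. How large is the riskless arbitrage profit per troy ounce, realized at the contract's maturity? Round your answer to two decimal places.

$60.73 per troy ounce

Fair forward: F* = S·e^(carry·T), with carry = (r + u) = 0.0962 + 0.0327 = 0.1289
F* = 2228.98 · e^(0.1289 × 494/365) = 2228.98 · e^0.17445644 = 2228.98 × 1.19059888 = $2653.8211
Market $2593.09 < fair $2653.8211: forward underpriced → reverse cash-and-carry (short spot, go long the forward).
At maturity, profit = |F_mkt − F*| = |2593.09 − 2653.8211| = $60.73 per troy ounce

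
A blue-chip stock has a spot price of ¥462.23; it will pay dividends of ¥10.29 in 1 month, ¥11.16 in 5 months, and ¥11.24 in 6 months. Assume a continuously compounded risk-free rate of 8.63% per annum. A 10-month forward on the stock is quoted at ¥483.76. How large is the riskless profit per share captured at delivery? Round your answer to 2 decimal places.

PV(dividends) I = 10.29·e^(−0.0863·1/12) + 11.16·e^(−0.0863·5/12) + 11.24·e^(−0.0863·6/12) = 31.7474
Fair forward F* = (S − I)·e^(rT) = (462.23 − 31.7474)·e^0.071917 = 430.4826 × 1.074566 = 462.5820
Market ¥483.76 > fair 462.5820: forward overpriced → cash-and-carry (borrow at r, buy the stock and collect the dividends, short the forward).
Profit at T = |F_mkt − F*| = |483.76 − 462.5820| = ¥21.18 per share

¥21.18 per share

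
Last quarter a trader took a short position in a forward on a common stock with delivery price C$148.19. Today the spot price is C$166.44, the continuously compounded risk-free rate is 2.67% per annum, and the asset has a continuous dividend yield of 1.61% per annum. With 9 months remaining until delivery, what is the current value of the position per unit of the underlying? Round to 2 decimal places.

-C$19.19

Current fair forward for the remaining 9 months: F = S·e^((r − q)·T), (r − q) = 0.0267 − 0.0161 = 0.0106
F = 166.44 · e^(0.0106 × 9/12) = 166.44 × 1.007982 = 167.7685
Value of long forward = (F − K)·e^(−rT) = (167.7685 − 148.19) · e^(−0.0267·9/12)
= 19.5785 × 0.980174 = 19.19
Short position value = −(long value) = -C$19.19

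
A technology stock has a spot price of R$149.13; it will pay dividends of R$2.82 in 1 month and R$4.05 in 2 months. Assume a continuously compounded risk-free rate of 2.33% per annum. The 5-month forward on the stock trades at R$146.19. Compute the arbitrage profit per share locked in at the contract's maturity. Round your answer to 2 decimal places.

R$2.52 per share

PV(dividends) I = 2.82·e^(−0.0233·1/12) + 4.05·e^(−0.0233·2/12) = 6.8488
Fair forward F* = (S − I)·e^(rT) = (149.13 − 6.8488)·e^0.009708 = 142.2812 × 1.009755 = 143.6692
Market R$146.19 > fair 143.6692: forward overpriced → cash-and-carry (borrow at r, buy the stock and collect the dividends, short the forward).
Profit at T = |F_mkt − F*| = |146.19 − 143.6692| = R$2.52 per share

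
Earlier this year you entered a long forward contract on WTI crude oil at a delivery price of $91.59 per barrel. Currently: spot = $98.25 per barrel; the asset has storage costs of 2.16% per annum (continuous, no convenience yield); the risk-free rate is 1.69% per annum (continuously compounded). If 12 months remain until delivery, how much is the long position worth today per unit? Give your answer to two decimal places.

Current fair forward for the remaining 12 months: F = S·e^((r + u)·T), (r + u) = 0.0169 + 0.0216 = 0.0385
F = 98.25 · e^(0.0385 × 12/12) = 98.25 × 1.039251 = 102.1064
Value of long forward = (F − K)·e^(−rT) = (102.1064 − 91.59) · e^(−0.0169·12/12)
= 10.5164 × 0.983242 = 10.34

$10.34 per barrel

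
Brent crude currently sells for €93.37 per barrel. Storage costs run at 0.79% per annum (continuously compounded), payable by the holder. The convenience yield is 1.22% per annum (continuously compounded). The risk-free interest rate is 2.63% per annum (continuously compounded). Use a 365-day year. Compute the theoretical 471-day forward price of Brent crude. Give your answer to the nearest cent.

€96.06 per barrel

Net carry = r + u − y = 0.0263 + 0.0079 − 0.0122 = 0.0220
F = S·e^((r+u−y)T) = 93.37 · e^(0.0220 × 471/365) = 93.37 · e^0.028389
= 93.37 × 1.028796 = €96.06 per barrel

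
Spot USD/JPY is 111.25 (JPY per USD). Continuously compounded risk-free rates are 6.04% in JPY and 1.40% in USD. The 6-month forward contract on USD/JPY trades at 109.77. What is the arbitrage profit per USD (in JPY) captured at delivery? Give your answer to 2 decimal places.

4.09 per USD (in JPY)

Fair forward: F* = S·e^(carry·T), with carry = (r_JPY − r_USD) = 0.0604 − 0.0140 = 0.0464
F* = 111.25 · e^(0.0464 × 6/12) = 111.25 · e^0.023200 = 111.25 × 1.023471 = 113.8611
Market 109.77 < fair 113.8611: forward underpriced → reverse cash-and-carry (short spot, go long the forward).
At maturity, profit = |F_mkt − F*| = |109.77 − 113.8611| = 4.09 per USD (in JPY)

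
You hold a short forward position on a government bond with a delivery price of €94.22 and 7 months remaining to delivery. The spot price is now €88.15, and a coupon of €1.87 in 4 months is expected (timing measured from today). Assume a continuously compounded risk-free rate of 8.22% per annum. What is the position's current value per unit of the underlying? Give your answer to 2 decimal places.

€3.48

PV(remaining coupons) I = 1.87·e^(−0.0822·4/12) = 1.8195
Current forward F = (S − I)·e^(rT) = (88.15 − 1.8195)·e^(0.0822·7/12) = 86.3305 × 1.049118 = 90.5709
Value (long) = (F − K)·e^(−rT) = (90.5709 − 94.22) × 0.953181 = -3.4783
Short position value = −(long value) = €3.48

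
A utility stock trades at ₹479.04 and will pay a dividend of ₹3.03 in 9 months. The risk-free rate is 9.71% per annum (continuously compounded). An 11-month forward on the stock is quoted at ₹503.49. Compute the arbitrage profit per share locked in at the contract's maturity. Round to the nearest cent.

₹17.06 per share

PV(dividends) I = 3.03·e^(−0.0971·9/12) = 2.8172
Fair forward F* = (S − I)·e^(rT) = (479.04 − 2.8172)·e^0.089008 = 476.2228 × 1.093089 = 520.5539
Market ₹503.49 < fair 520.5539: forward underpriced → reverse cash-and-carry (short the stock, invest proceeds at r, pay the dividends, go long the forward).
Profit at T = |F_mkt − F*| = |503.49 − 520.5539| = ₹17.06 per share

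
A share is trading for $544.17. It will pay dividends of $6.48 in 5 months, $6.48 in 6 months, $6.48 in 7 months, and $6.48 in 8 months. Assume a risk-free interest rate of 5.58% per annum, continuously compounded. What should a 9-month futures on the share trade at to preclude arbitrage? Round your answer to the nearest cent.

$541.20

PV(dividends) I = 6.48·e^(−0.0558·5/12) + 6.48·e^(−0.0558·6/12) + 6.48·e^(−0.0558·7/12) + 6.48·e^(−0.0558·8/12)
I = 6.3311 + 6.3017 + 6.2725 + 6.2434 = 25.1487
F = (S − I)·e^(rT) = (544.17 − 25.1487) · e^(0.0558·9/12)
= 519.0213 · e^0.041850 = 519.0213 × 1.042738 = $541.20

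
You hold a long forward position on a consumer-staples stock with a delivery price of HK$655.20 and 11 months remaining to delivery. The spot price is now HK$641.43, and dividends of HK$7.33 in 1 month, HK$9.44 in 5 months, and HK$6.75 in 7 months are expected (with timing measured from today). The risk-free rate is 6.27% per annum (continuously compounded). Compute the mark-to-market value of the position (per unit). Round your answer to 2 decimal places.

-HK$0.17

PV(remaining dividends) I = 7.33·e^(−0.0627·1/12) + 9.44·e^(−0.0627·5/12) + 6.75·e^(−0.0627·7/12) = 22.9960
Current forward F = (S − I)·e^(rT) = (641.43 − 22.9960)·e^(0.0627·11/12) = 618.4340 × 1.059159 = 655.0199
Value (long) = (F − K)·e^(−rT) = (655.0199 − 655.20) × 0.944145 = -0.1700
Value = -HK$0.17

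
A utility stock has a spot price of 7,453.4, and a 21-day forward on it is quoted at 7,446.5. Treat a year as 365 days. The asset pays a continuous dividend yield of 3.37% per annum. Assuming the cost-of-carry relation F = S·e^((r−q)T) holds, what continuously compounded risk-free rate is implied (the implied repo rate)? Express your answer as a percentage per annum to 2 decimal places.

1.76%

From F = S·e^((r−q)T): (r − q) = ln(F/S)/T
ln(7446.5/7453.4) = ln(0.999074) = -0.000926
(r − q) = -0.000926 / (21/365) = -0.016095
r = ln(F/S)/T + q = -0.016095 + 0.0337 = 0.017605
r = 1.76%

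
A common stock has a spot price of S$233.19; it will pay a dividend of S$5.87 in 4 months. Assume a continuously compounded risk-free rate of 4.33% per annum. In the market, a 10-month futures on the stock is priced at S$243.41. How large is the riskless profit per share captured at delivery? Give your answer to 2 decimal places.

PV(dividends) I = 5.87·e^(−0.0433·4/12) = 5.7859
Fair futures F* = (S − I)·e^(rT) = (233.19 − 5.7859)·e^0.036083 = 227.4041 × 1.036742 = 235.7594
Market S$243.41 > fair 235.7594: forward overpriced → cash-and-carry (borrow at r, buy the stock and collect the dividends, short the forward).
Profit at T = |F_mkt − F*| = |243.41 − 235.7594| = S$7.65 per share

S$7.65 per share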